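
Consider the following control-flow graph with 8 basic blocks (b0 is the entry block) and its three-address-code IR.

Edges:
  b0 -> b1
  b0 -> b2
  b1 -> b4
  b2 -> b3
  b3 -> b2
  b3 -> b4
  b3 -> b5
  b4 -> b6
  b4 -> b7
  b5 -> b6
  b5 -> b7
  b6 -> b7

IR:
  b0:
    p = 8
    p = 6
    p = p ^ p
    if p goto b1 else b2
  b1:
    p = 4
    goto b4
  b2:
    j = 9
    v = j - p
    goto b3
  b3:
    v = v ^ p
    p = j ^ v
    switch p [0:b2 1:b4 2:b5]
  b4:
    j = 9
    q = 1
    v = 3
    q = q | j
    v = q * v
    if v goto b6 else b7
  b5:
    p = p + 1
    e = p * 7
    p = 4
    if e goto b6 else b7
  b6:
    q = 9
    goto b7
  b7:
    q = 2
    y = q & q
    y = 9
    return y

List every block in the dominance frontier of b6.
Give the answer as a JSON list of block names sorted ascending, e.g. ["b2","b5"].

Answer: ["b7"]

Analysis:
idom tree: b1←b0 b2←b0 b3←b2 b4←b0 b5←b3 b6←b0 b7←b0
Dom at joins:
  b2: preds {b0,b3}: {b0} ∩ {b0,b2,b3} = {b0}; idom=b0
  b4: preds {b1,b3}: {b0,b1} ∩ {b0,b2,b3} = {b0}; idom=b0
  b6: preds {b4,b5}: {b0,b4} ∩ {b0,b2,b3,b5} = {b0}; idom=b0
  b7: preds {b4,b5,b6}: {b0,b4} ∩ {b0,b2,b3,b5} ∩ {b0,b6} = {b0}; idom=b0

DF walk-up:
  join b2 pred b0: · stop@b0
  join b2 pred b3: b3→b2 stop@b0
  join b4 pred b1: b1 stop@b0
  join b4 pred b3: b3→b2 stop@b0
  join b6 pred b4: b4 stop@b0
  join b6 pred b5: b5→b3→b2 stop@b0
  join b7 pred b4: b4 stop@b0
  join b7 pred b5: b5→b3→b2 stop@b0
  join b7 pred b6: b6 stop@b0
  b0 → ∅
  b1 → {b4}
  b2 → {b2,b4,b6,b7}
  b3 → {b2,b4,b6,b7}
  b4 → {b6,b7}
  b5 → {b6,b7}
  b6 → {b7}
  b7 → ∅

DF(b6) = ["b7"]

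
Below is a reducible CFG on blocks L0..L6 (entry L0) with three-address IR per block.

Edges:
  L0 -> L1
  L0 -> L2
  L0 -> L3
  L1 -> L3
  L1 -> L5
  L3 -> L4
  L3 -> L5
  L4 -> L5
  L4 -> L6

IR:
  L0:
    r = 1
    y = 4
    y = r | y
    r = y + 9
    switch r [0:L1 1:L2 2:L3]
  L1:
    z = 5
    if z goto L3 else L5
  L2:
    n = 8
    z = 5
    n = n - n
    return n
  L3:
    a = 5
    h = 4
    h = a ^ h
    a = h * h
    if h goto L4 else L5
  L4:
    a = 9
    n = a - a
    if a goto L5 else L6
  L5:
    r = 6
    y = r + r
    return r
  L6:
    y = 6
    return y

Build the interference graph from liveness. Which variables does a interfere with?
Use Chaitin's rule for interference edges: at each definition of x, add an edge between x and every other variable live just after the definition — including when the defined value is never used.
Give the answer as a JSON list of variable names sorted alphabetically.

Block summaries:
  L0 def {r,y} use ∅
  L1 def {z} use ∅
  L2 def {n,z} use ∅
  L3 def {a,h} use ∅
  L4 def {a,n} use ∅
  L5 def {r,y} use ∅
  L6 def {y} use ∅

Live sets:
  live L0: ∅→∅
  live L1: ∅→∅
  live L2: ∅→∅
  live L3: ∅→∅
  live L4: ∅→∅
  live L5: ∅→∅
  live L6: ∅→∅

Interference:
  a: {h,n}
  h: {a}
  n: {a,z}
  r: {y}
  y: {r}
  z: {n}

N(a) = ["h", "n"]

Answer: ["h", "n"]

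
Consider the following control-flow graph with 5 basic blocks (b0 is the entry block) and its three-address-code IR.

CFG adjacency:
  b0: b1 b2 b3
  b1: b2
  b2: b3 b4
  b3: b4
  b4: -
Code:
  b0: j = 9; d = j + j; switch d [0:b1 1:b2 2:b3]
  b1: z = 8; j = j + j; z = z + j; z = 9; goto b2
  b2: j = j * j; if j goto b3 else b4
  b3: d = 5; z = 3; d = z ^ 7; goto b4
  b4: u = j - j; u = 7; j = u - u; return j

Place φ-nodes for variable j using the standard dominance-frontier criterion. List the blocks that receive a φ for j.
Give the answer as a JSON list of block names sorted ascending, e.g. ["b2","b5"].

Answer: ["b2", "b3", "b4"]

Working:
idom tree: b1←b0 b2←b0 b3←b0 b4←b0
Dom at joins:
  b2: preds {b0,b1}: {b0} ∩ {b0,b1} = {b0}; idom=b0
  b3: preds {b0,b2}: {b0} ∩ {b0,b2} = {b0}; idom=b0
  b4: preds {b2,b3}: {b0,b2} ∩ {b0,b3} = {b0}; idom=b0

DF walk-up:
  join b2 pred b0: · stop@b0
  join b2 pred b1: b1 stop@b0
  join b3 pred b0: · stop@b0
  join b3 pred b2: b2 stop@b0
  join b4 pred b2: b2 stop@b0
  join b4 pred b3: b3 stop@b0
  DF(b0)=∅
  DF(b1)={b2}
  DF(b2)={b3,b4}
  DF(b3)={b4}
  DF(b4)=∅

φ for j: defs {b0,b1,b2,b4}
  DF⁺ = {b2,b3,b4}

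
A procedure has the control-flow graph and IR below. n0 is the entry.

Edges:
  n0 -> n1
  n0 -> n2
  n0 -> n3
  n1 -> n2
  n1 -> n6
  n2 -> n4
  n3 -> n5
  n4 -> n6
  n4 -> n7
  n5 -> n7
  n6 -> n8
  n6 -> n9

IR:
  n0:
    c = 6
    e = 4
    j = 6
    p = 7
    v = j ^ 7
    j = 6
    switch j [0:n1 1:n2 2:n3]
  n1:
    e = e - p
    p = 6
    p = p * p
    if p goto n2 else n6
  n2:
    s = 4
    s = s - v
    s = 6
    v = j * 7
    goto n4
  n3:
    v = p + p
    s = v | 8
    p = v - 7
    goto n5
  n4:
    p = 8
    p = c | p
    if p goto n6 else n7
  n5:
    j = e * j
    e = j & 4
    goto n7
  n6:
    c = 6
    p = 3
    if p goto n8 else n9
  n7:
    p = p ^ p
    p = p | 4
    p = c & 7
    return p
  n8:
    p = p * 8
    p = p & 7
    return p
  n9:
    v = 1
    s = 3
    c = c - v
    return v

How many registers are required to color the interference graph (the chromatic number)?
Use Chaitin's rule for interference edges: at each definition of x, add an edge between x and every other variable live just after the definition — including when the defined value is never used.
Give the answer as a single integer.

Answer: 5

Derivation:
def/use:
  n0: def={c,e,j,p,v} ue=∅
  n1: def={e,p} ue={e,p}
  n2: def={s,v} ue={j,v}
  n3: def={p,s,v} ue={p}
  n4: def={p} ue={c}
  n5: def={e,j} ue={e,j}
  n6: def={c,p} ue=∅
  n7: def={p} ue={c,p}
  n8: def={p} ue={p}
  n9: def={c,s,v} ue={c}

Liveness:
  n0 li=∅ lo={c,e,j,p,v}
  n1 li={c,e,j,p,v} lo={c,j,v}
  n2 li={c,j,v} lo={c}
  n3 li={c,e,j,p} lo={c,e,j,p}
  n4 li={c} lo={c,p}
  n5 li={c,e,j,p} lo={c,p}
  n6 li=∅ lo={c,p}
  n7 li={c,p} lo=∅
  n8 li={p} lo=∅
  n9 li={c} lo=∅

Interfere edges:
  c: {e,j,p,s,v}
  e: {c,j,p,s,v}
  j: {c,e,p,s,v}
  p: {c,e,j,v}
  s: {c,e,j,v}
  v: {c,e,j,p,s}

Colouring:
  lower bound: {c,e,j,p,v} mutually conflict ⇒ χ ≥ 5
  5-colouring: R0={c}  R1={e}  R2={j}  R3={v}  R4={p,s}
  χ = 5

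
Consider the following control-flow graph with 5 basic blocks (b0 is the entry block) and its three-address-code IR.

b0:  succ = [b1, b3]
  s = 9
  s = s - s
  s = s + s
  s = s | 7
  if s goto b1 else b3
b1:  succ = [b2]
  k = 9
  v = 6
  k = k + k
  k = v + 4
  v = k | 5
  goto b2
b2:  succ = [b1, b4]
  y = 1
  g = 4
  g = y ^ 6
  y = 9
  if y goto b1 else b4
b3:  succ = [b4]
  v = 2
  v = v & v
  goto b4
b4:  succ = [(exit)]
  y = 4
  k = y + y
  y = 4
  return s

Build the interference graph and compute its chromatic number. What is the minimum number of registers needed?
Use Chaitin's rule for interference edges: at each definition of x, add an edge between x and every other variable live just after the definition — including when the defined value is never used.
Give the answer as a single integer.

Answer: 3

Working:
Per-block:
  b0: {s} / ∅
  b1: {k,v} / ∅
  b2: {g,y} / ∅
  b3: {v} / ∅
  b4: {k,y} / {s}

Backward fixpoint:
  b0: in=∅ out={s}
  b1: in={s} out={s}
  b2: in={s} out={s}
  b3: in={s} out={s}
  b4: in={s} out=∅

Conflict graph:
  g: {s,y}
  k: {s,v}
  s: {g,k,v,y}
  v: {k,s}
  y: {g,s}

Registers:
  {g,s,y} pairwise interfere (3-clique) ⇒ χ ≥ 3
  3-colouring: R0={s}  R1={g,k}  R2={v,y}
  χ = 3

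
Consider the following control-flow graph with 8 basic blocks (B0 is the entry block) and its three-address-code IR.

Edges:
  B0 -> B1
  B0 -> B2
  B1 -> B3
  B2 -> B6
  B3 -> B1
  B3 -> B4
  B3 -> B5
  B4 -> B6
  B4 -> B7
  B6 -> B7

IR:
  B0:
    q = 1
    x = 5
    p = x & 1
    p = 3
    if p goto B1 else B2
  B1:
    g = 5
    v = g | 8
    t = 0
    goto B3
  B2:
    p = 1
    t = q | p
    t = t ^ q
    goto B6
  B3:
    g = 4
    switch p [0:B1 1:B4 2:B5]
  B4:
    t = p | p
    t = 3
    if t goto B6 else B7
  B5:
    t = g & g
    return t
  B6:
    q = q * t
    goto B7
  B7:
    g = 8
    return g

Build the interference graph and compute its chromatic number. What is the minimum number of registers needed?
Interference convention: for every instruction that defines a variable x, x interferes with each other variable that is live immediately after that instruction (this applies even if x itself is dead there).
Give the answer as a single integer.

Per-block:
  B0: {p,q,x} / ∅
  B1: {g,t,v} / ∅
  B2: {p,t} / {q}
  B3: {g} / {p}
  B4: {t} / {p}
  B5: {t} / {g}
  B6: {q} / {q,t}
  B7: {g} / ∅

Liveness:
  live B0: ∅→{p,q}
  live B1: {p,q}→{p,q}
  live B2: {q}→{q,t}
  live B3: {p,q}→{g,p,q}
  live B4: {p,q}→{q,t}
  live B5: {g}→∅
  live B6: {q,t}→∅
  live B7: ∅→∅

Conflict graph:
  g: {p,q}
  p: {g,q,t,v}
  q: {g,p,t,v,x}
  t: {p,q}
  v: {p,q}
  x: {q}

Chromatic number:
  lower bound: {g,p,q} mutually conflict ⇒ χ ≥ 3
  assign g→c2 p→c1 q→c0 t→c2 v→c2 x→c1 — no edge inside a register ⇒ χ ≤ 3
  χ = 3

Answer: 3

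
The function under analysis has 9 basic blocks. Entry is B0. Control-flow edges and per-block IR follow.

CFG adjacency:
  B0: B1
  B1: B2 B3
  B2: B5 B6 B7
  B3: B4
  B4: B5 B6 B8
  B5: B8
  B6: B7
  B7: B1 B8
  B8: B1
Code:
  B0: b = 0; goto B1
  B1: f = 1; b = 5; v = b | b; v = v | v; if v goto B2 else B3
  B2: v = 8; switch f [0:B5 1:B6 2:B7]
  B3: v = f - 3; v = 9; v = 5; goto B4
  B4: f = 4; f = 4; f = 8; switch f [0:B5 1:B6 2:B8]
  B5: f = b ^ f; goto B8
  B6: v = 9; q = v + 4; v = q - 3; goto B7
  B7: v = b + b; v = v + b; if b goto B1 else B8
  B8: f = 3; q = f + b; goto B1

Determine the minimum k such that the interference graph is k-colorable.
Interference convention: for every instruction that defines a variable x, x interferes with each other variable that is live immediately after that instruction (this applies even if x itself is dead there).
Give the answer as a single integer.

Answer: 3

Analysis:
Per-block:
  B0: {b} / ∅
  B1: {b,f,v} / ∅
  B2: {v} / {f}
  B3: {v} / {f}
  B4: {f} / ∅
  B5: {f} / {b,f}
  B6: {q,v} / ∅
  B7: {v} / {b}
  B8: {f,q} / {b}

Backward fixpoint:
  live B0: ∅→∅
  live B1: ∅→{b,f}
  live B2: {b,f}→{b,f}
  live B3: {b,f}→{b}
  live B4: {b}→{b,f}
  live B5: {b,f}→{b}
  live B6: {b}→{b}
  live B7: {b}→{b}
  live B8: {b}→∅

Conflict graph:
  b: {f,q,v}
  f: {b,v}
  q: {b}
  v: {b,f}

Registers:
  lower bound: {b,f,v} mutually conflict ⇒ χ ≥ 3
  assign b→c0 f→c1 q→c1 v→c2 — no edge inside a register ⇒ χ ≤ 3
  χ = 3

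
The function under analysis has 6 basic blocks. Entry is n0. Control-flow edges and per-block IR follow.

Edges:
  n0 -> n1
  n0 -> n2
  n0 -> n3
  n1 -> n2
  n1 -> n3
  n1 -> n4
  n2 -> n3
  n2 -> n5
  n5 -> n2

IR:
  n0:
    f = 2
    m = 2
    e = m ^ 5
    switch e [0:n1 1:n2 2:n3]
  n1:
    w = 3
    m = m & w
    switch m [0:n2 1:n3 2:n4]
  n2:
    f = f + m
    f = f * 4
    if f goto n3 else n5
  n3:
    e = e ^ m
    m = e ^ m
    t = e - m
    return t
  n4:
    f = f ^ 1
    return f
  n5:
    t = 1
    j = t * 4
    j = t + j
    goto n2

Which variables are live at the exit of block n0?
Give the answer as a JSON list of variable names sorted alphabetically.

Answer: ["e", "f", "m"]

Derivation:
def/use:
  n0: {e,f,m} / ∅
  n1: {m,w} / {m}
  n2: {f} / {f,m}
  n3: {e,m,t} / {e,m}
  n4: {f} / {f}
  n5: {j,t} / ∅

Live sets:
  n0: in=∅ out={e,f,m}
  n1: in={e,f,m} out={e,f,m}
  n2: in={e,f,m} out={e,f,m}
  n3: in={e,m} out=∅
  n4: in={f} out=∅
  n5: in={e,f,m} out={e,f,m}

live-out(n0) = ["e", "f", "m"]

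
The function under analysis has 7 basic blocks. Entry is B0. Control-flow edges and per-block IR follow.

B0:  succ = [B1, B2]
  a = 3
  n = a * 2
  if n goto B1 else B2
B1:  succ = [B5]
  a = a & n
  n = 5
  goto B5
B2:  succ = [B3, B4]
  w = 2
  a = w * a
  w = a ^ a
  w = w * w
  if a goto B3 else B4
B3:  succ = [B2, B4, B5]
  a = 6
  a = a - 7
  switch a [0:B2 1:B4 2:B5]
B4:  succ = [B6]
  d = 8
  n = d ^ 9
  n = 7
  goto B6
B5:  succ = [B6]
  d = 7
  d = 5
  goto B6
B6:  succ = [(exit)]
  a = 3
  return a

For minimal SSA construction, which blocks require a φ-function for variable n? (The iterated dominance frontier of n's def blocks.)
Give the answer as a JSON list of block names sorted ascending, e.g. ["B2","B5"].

Answer: ["B5", "B6"]

Working:
idom tree: B1←B0 B2←B0 B3←B2 B4←B2 B5←B0 B6←B0
Dom∩ at merges:
  B2: preds {B0,B3}: {B0} ∩ {B0,B2,B3} = {B0}; idom=B0
  B4: preds {B2,B3}: {B0,B2} ∩ {B0,B2,B3} = {B0,B2}; idom=B2
  B5: preds {B1,B3}: {B0,B1} ∩ {B0,B2,B3} = {B0}; idom=B0
  B6: preds {B4,B5}: {B0,B2,B4} ∩ {B0,B5} = {B0}; idom=B0

Frontier:
  B2←B0: walk · to B0
  B2←B3: walk B3→B2 to B0
  B4←B2: walk · to B2
  B4←B3: walk B3 to B2
  B5←B1: walk B1 to B0
  B5←B3: walk B3→B2 to B0
  B6←B4: walk B4→B2 to B0
  B6←B5: walk B5 to B0
  DF(B0)=∅
  DF(B1)={B5}
  DF(B2)={B2,B5,B6}
  DF(B3)={B2,B4,B5}
  DF(B4)={B6}
  DF(B5)={B6}
  DF(B6)=∅

φ for n: defs {B0,B1,B4}
  DF⁺ = {B5,B6}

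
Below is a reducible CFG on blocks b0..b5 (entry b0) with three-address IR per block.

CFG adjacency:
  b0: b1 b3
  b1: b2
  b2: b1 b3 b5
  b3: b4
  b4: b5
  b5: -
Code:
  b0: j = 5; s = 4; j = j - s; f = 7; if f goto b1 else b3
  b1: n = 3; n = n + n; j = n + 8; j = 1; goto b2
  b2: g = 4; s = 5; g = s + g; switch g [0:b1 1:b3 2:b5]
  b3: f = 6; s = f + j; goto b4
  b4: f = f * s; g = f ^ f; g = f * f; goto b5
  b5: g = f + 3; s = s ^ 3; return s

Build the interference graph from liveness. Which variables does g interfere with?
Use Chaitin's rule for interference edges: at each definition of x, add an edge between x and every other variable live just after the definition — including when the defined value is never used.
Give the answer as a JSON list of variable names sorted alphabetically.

Per-block:
  b0: def={f,j,s} ue=∅
  b1: def={j,n} ue=∅
  b2: def={g,s} ue=∅
  b3: def={f,s} ue={j}
  b4: def={f,g} ue={f,s}
  b5: def={g,s} ue={f,s}

Backward fixpoint:
  b0 li=∅ lo={f,j}
  b1 li={f} lo={f,j}
  b2 li={f,j} lo={f,j,s}
  b3 li={j} lo={f,s}
  b4 li={f,s} lo={f,s}
  b5 li={f,s} lo=∅

Conflict graph:
  f: {g,j,n,s}
  g: {f,j,s}
  j: {f,g,s}
  n: {f}
  s: {f,g,j}

N(g) = ["f", "j", "s"]

Answer: ["f", "j", "s"]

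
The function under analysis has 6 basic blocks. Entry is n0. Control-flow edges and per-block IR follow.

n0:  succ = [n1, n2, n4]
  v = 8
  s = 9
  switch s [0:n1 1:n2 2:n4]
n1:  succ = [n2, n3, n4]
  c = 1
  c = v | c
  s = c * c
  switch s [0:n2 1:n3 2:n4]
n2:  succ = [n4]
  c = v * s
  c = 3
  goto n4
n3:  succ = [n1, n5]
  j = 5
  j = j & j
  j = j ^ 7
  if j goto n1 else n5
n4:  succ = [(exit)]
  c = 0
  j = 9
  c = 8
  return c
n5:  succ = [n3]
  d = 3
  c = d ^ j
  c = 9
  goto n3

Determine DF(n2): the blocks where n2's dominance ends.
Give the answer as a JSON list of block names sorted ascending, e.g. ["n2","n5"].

idom tree: n1←n0 n2←n0 n3←n1 n4←n0 n5←n3
Dom at joins:
  n1: preds {n0,n3}: {n0} ∩ {n0,n1,n3} = {n0}; idom=n0
  n2: preds {n0,n1}: {n0} ∩ {n0,n1} = {n0}; idom=n0
  n3: preds {n1,n5}: {n0,n1} ∩ {n0,n1,n3,n5} = {n0,n1}; idom=n1
  n4: preds {n0,n1,n2}: {n0} ∩ {n0,n1} ∩ {n0,n2} = {n0}; idom=n0

DF walk-up:
  join n1 pred n0: · stop@n0
  join n1 pred n3: n3→n1 stop@n0
  join n2 pred n0: · stop@n0
  join n2 pred n1: n1 stop@n0
  join n3 pred n1: · stop@n1
  join n3 pred n5: n5→n3 stop@n1
  join n4 pred n0: · stop@n0
  join n4 pred n1: n1 stop@n0
  join n4 pred n2: n2 stop@n0
  n0 → ∅
  n1 → {n1,n2,n4}
  n2 → {n4}
  n3 → {n1,n3}
  n4 → ∅
  n5 → {n3}

DF(n2) = ["n4"]

Answer: ["n4"]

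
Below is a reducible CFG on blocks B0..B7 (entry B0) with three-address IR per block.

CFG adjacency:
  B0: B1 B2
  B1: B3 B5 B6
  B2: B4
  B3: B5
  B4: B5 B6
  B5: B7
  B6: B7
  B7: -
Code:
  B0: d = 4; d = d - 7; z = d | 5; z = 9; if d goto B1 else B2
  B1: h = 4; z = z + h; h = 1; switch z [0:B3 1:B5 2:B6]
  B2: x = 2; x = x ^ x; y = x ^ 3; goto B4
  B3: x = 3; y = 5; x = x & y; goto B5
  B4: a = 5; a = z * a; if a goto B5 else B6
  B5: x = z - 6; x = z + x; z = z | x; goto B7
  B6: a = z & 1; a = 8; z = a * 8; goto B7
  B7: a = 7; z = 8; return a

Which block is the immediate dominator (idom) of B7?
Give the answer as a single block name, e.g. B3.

Answer: B0

Working:
idom tree: B1←B0 B2←B0 B3←B1 B4←B2 B5←B0 B6←B0 B7←B0
Dom at joins:
  B5: preds {B1,B3,B4}: {B0,B1} ∩ {B0,B1,B3} ∩ {B0,B2,B4} = {B0}; idom=B0
  B6: preds {B1,B4}: {B0,B1} ∩ {B0,B2,B4} = {B0}; idom=B0
  B7: preds {B5,B6}: {B0,B5} ∩ {B0,B6} = {B0}; idom=B0

idom(B7) = B0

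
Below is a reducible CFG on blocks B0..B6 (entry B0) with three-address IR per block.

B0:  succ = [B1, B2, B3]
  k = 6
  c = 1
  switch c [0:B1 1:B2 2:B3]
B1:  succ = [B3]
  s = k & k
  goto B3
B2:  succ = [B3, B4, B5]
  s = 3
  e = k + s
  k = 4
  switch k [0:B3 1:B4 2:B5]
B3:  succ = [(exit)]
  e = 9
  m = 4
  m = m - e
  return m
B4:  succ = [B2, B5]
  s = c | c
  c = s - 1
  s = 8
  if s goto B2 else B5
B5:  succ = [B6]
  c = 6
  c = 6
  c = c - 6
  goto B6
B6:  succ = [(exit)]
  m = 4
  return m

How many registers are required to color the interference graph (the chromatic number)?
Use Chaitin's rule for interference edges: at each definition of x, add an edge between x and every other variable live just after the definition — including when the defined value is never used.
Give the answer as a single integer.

def/use:
  B0: {c,k} / ∅
  B1: {s} / {k}
  B2: {e,k,s} / {k}
  B3: {e,m} / ∅
  B4: {c,s} / {c}
  B5: {c} / ∅
  B6: {m} / ∅

Backward fixpoint:
  B0 li=∅ lo={c,k}
  B1 li={k} lo=∅
  B2 li={c,k} lo={c,k}
  B3 li=∅ lo=∅
  B4 li={c,k} lo={c,k}
  B5 li=∅ lo=∅
  B6 li=∅ lo=∅

Interfere edges:
  c: {e,k,s}
  e: {c,m}
  k: {c,s}
  m: {e}
  s: {c,k}

Registers:
  clique {c,k,s} ⇒ need ≥ 3
  assign c→c0 e→c1 k→c1 m→c0 s→c2 — no edge inside a register ⇒ χ ≤ 3
  χ = 3

Answer: 3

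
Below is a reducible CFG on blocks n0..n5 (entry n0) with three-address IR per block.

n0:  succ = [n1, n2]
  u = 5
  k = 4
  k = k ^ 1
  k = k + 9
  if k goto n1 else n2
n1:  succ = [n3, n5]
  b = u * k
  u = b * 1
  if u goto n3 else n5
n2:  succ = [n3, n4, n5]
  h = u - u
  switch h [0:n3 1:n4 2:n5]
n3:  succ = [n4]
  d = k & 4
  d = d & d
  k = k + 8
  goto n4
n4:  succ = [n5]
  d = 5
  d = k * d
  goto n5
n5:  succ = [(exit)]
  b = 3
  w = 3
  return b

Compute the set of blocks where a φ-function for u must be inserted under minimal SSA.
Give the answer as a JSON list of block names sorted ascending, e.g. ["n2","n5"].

idom tree: n1←n0 n2←n0 n3←n0 n4←n0 n5←n0
Dom∩ at merges:
  n3: preds {n1,n2}: {n0,n1} ∩ {n0,n2} = {n0}; idom=n0
  n4: preds {n2,n3}: {n0,n2} ∩ {n0,n3} = {n0}; idom=n0
  n5: preds {n1,n2,n4}: {n0,n1} ∩ {n0,n2} ∩ {n0,n4} = {n0}; idom=n0

Frontier:
  n3←n1: walk n1 to n0
  n3←n2: walk n2 to n0
  n4←n2: walk n2 to n0
  n4←n3: walk n3 to n0
  n5←n1: walk n1 to n0
  n5←n2: walk n2 to n0
  n5←n4: walk n4 to n0
  n0: DF=∅
  n1: DF={n3,n5}
  n2: DF={n3,n4,n5}
  n3: DF={n4}
  n4: DF={n5}
  n5: DF=∅

φ for u: defs {n0,n1}
  DF⁺ = {n3,n4,n5}

Answer: ["n3", "n4", "n5"]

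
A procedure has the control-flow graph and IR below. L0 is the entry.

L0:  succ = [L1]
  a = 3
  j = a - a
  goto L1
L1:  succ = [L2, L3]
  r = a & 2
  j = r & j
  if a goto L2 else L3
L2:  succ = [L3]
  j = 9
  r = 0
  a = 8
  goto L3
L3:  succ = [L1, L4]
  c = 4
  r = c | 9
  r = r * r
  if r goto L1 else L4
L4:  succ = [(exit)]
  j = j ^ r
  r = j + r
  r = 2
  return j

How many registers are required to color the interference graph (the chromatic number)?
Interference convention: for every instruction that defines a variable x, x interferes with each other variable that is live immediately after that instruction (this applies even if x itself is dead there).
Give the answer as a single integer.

def/use:
  L0: def={a,j} ue=∅
  L1: def={j,r} ue={a,j}
  L2: def={a,j,r} ue=∅
  L3: def={c,r} ue=∅
  L4: def={j,r} ue={j,r}

Backward fixpoint:
  L0 li=∅ lo={a,j}
  L1 li={a,j} lo={a,j}
  L2 li=∅ lo={a,j}
  L3 li={a,j} lo={a,j,r}
  L4 li={j,r} lo=∅

Conflict graph:
  a↔{c,j,r}
  c↔{a,j}
  j↔{a,c,r}
  r↔{a,j}

Colouring:
  clique {a,c,j} ⇒ need ≥ 3
  assign a→r0 c→r2 j→r1 r→r2 — no edge inside a register ⇒ χ ≤ 3
  χ = 3

Answer: 3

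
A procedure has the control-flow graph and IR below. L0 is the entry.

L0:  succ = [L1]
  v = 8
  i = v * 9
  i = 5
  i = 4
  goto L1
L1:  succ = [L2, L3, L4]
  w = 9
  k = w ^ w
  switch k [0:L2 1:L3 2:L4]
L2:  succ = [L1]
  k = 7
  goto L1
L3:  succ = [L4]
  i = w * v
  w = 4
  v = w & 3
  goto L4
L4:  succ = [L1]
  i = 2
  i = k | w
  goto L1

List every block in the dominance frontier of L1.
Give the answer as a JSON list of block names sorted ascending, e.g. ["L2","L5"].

idom tree: L1←L0 L2←L1 L3←L1 L4←L1
Dom∩ at merges:
  L1: preds {L0,L2,L4}: {L0} ∩ {L0,L1,L2} ∩ {L0,L1,L4} = {L0}; idom=L0
  L4: preds {L1,L3}: {L0,L1} ∩ {L0,L1,L3} = {L0,L1}; idom=L1

Frontier:
  join L1 pred L0: · stop@L0
  join L1 pred L2: L2→L1 stop@L0
  join L1 pred L4: L4→L1 stop@L0
  join L4 pred L1: · stop@L1
  join L4 pred L3: L3 stop@L1
  L0 → ∅
  L1 → {L1}
  L2 → {L1}
  L3 → {L4}
  L4 → {L1}

DF(L1) = ["L1"]

Answer: ["L1"]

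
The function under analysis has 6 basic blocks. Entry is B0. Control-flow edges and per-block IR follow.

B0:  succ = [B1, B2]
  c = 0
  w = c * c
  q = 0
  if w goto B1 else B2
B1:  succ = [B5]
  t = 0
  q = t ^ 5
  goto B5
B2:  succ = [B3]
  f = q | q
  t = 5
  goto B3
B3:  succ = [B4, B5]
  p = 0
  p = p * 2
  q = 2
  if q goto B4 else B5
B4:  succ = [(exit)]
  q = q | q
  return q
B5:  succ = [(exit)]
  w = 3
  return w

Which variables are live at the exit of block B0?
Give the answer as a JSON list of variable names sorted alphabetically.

Answer: ["q"]

Working:
Per-block:
  B0: def={c,q,w} ue=∅
  B1: def={q,t} ue=∅
  B2: def={f,t} ue={q}
  B3: def={p,q} ue=∅
  B4: def={q} ue={q}
  B5: def={w} ue=∅

Backward fixpoint:
  B0 li=∅ lo={q}
  B1 li=∅ lo=∅
  B2 li={q} lo=∅
  B3 li=∅ lo={q}
  B4 li={q} lo=∅
  B5 li=∅ lo=∅

live-out(B0) = ["q"]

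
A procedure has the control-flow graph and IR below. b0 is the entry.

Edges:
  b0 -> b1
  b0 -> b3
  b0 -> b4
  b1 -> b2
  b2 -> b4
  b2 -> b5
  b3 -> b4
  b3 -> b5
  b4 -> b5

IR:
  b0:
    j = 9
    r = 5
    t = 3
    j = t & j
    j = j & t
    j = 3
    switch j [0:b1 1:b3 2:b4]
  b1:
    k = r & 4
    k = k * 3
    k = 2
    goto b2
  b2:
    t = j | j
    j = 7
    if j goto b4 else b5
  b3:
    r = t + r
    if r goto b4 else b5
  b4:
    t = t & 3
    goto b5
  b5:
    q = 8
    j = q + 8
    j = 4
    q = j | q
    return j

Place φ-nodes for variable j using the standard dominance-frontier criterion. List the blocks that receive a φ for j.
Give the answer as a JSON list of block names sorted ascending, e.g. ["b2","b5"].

Answer: ["b4", "b5"]

Derivation:
idom tree: b1←b0 b2←b1 b3←b0 b4←b0 b5←b0
Dom at joins:
  b4: preds {b0,b2,b3}: {b0} ∩ {b0,b1,b2} ∩ {b0,b3} = {b0}; idom=b0
  b5: preds {b2,b3,b4}: {b0,b1,b2} ∩ {b0,b3} ∩ {b0,b4} = {b0}; idom=b0

DF derivation:
  join b4 pred b0: · stop@b0
  join b4 pred b2: b2→b1 stop@b0
  join b4 pred b3: b3 stop@b0
  join b5 pred b2: b2→b1 stop@b0
  join b5 pred b3: b3 stop@b0
  join b5 pred b4: b4 stop@b0
  DF(b0)=∅
  DF(b1)={b4,b5}
  DF(b2)={b4,b5}
  DF(b3)={b4,b5}
  DF(b4)={b5}
  DF(b5)=∅

φ for j: defs {b0,b2,b5}
  DF⁺ = {b4,b5}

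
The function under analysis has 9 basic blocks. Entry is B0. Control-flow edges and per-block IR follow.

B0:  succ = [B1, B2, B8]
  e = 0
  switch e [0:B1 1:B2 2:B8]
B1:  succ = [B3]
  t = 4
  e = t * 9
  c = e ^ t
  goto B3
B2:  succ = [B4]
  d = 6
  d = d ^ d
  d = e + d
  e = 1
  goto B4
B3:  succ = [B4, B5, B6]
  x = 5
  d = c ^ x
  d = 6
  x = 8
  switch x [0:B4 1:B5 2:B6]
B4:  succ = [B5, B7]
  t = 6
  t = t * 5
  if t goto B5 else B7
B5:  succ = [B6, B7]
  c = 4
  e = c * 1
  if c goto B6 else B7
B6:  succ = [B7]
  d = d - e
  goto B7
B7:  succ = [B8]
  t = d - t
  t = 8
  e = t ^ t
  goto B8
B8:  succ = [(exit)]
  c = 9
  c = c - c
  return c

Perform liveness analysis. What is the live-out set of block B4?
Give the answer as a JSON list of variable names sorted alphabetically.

Answer: ["d", "t"]

Analysis:
Per-block:
  B0: def={e} ue=∅
  B1: def={c,e,t} ue=∅
  B2: def={d,e} ue={e}
  B3: def={d,x} ue={c}
  B4: def={t} ue=∅
  B5: def={c,e} ue=∅
  B6: def={d} ue={d,e}
  B7: def={e,t} ue={d,t}
  B8: def={c} ue=∅

Liveness:
  live B0: ∅→{e}
  live B1: ∅→{c,e,t}
  live B2: {e}→{d}
  live B3: {c,e,t}→{d,e,t}
  live B4: {d}→{d,t}
  live B5: {d,t}→{d,e,t}
  live B6: {d,e,t}→{d,t}
  live B7: {d,t}→∅
  live B8: ∅→∅

live-out(B4) = ["d", "t"]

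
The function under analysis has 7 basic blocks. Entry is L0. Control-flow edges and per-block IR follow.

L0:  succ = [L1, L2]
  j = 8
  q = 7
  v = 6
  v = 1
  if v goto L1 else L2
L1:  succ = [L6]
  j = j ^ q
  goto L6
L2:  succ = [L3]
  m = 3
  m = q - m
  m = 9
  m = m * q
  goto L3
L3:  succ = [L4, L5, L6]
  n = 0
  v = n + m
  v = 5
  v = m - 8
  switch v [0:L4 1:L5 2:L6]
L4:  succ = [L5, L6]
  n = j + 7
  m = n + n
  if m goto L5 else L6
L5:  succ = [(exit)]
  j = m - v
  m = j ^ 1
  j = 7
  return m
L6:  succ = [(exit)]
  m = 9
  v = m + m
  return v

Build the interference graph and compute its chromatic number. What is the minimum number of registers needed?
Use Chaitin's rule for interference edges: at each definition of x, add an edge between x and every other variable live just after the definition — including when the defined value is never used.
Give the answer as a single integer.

Block summaries:
  L0: {j,q,v} / ∅
  L1: {j} / {j,q}
  L2: {m} / {q}
  L3: {n,v} / {m}
  L4: {m,n} / {j}
  L5: {j,m} / {m,v}
  L6: {m,v} / ∅

Backward fixpoint:
  live L0: ∅→{j,q}
  live L1: {j,q}→∅
  live L2: {j,q}→{j,m}
  live L3: {j,m}→{j,m,v}
  live L4: {j,v}→{m,v}
  live L5: {m,v}→∅
  live L6: ∅→∅

Interference:
  j↔{m,n,q,v}
  m↔{j,n,q,v}
  n↔{j,m,v}
  q↔{j,m,v}
  v↔{j,m,n,q}

Chromatic number:
  {j,m,n,v} pairwise interfere (4-clique) ⇒ χ ≥ 4
  4-colouring: c0={j}  c1={m}  c2={v}  c3={n,q}
  χ = 4

Answer: 4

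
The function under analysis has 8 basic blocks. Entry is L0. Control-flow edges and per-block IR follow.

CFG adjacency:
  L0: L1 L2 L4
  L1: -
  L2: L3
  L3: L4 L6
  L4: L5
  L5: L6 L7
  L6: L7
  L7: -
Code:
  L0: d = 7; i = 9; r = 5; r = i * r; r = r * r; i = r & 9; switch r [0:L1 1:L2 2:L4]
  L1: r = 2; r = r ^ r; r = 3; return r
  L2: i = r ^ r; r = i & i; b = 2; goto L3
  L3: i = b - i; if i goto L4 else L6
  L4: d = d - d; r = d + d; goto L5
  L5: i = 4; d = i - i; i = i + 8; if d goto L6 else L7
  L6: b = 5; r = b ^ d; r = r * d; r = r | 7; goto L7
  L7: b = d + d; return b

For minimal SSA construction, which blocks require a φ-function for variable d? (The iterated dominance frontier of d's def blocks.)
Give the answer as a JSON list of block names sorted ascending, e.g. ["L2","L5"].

idom tree: L1←L0 L2←L0 L3←L2 L4←L0 L5←L4 L6←L0 L7←L0
Dom∩ at merges:
  L4: preds {L0,L3}: {L0} ∩ {L0,L2,L3} = {L0}; idom=L0
  L6: preds {L3,L5}: {L0,L2,L3} ∩ {L0,L4,L5} = {L0}; idom=L0
  L7: preds {L5,L6}: {L0,L4,L5} ∩ {L0,L6} = {L0}; idom=L0

DF derivation:
  L4←L0: walk · to L0
  L4←L3: walk L3→L2 to L0
  L6←L3: walk L3→L2 to L0
  L6←L5: walk L5→L4 to L0
  L7←L5: walk L5→L4 to L0
  L7←L6: walk L6 to L0
  DF(L0)=∅
  DF(L1)=∅
  DF(L2)={L4,L6}
  DF(L3)={L4,L6}
  DF(L4)={L6,L7}
  DF(L5)={L6,L7}
  DF(L6)={L7}
  DF(L7)=∅

φ for d: defs {L0,L4,L5}
  DF⁺ = {L6,L7}

Answer: ["L6", "L7"]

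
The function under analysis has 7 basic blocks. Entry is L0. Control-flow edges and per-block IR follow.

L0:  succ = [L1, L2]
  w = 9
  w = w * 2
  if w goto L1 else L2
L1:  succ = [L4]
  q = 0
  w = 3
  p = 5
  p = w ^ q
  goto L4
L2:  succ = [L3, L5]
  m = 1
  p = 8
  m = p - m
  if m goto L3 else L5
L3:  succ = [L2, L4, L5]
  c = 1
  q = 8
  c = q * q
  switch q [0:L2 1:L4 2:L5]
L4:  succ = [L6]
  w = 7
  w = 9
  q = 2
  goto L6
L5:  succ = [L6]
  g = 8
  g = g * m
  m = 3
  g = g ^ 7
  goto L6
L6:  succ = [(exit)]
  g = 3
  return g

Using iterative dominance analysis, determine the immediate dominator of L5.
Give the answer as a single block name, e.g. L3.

idom tree: L1←L0 L2←L0 L3←L2 L4←L0 L5←L2 L6←L0
Join-block Dom:
  L2: preds {L0,L3}: {L0} ∩ {L0,L2,L3} = {L0}; idom=L0
  L4: preds {L1,L3}: {L0,L1} ∩ {L0,L2,L3} = {L0}; idom=L0
  L5: preds {L2,L3}: {L0,L2} ∩ {L0,L2,L3} = {L0,L2}; idom=L2
  L6: preds {L4,L5}: {L0,L4} ∩ {L0,L2,L5} = {L0}; idom=L0

idom(L5) = L2

Answer: L2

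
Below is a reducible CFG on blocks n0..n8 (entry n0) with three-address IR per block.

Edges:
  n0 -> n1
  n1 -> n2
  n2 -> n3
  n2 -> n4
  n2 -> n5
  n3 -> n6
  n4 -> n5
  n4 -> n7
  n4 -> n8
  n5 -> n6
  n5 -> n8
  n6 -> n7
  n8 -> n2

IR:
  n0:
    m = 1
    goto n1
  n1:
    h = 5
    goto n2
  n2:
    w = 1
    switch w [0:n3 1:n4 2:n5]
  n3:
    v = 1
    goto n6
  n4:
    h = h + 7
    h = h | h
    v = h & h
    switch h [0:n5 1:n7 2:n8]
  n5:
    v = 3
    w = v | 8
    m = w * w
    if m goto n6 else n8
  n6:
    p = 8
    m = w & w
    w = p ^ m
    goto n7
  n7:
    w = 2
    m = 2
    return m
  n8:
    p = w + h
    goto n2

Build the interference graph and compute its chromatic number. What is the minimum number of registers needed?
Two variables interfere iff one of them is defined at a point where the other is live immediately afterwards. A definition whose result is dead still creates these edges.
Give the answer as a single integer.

Per-block:
  n0: def={m} ue=∅
  n1: def={h} ue=∅
  n2: def={w} ue=∅
  n3: def={v} ue=∅
  n4: def={h,v} ue={h}
  n5: def={m,v,w} ue=∅
  n6: def={m,p,w} ue={w}
  n7: def={m,w} ue=∅
  n8: def={p} ue={h,w}

Live sets:
  n0 li=∅ lo=∅
  n1 li=∅ lo={h}
  n2 li={h} lo={h,w}
  n3 li={w} lo={w}
  n4 li={h,w} lo={h,w}
  n5 li={h} lo={h,w}
  n6 li={w} lo=∅
  n7 li=∅ lo=∅
  n8 li={h,w} lo={h}

Interfere edges:
  h↔{m,p,v,w}
  m↔{h,p,w}
  p↔{h,m,w}
  v↔{h,w}
  w↔{h,m,p,v}

Colouring:
  clique {h,m,p,w} ⇒ need ≥ 4
  assign h→c0 m→c2 p→c3 v→c2 w→c1 — no edge inside a register ⇒ χ ≤ 4
  χ = 4

Answer: 4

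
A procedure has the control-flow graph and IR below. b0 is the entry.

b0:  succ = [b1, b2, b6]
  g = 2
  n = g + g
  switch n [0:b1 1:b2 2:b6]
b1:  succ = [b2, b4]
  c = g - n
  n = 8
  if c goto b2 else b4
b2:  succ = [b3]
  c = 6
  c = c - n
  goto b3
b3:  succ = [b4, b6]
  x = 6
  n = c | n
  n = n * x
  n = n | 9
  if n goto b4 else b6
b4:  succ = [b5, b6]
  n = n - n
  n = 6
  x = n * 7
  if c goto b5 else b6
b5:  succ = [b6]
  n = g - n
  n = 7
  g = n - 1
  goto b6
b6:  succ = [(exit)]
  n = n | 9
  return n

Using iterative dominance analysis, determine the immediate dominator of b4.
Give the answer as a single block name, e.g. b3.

Answer: b0

Working:
idom tree: b1←b0 b2←b0 b3←b2 b4←b0 b5←b4 b6←b0
Dom at joins:
  b2: preds {b0,b1}: {b0} ∩ {b0,b1} = {b0}; idom=b0
  b4: preds {b1,b3}: {b0,b1} ∩ {b0,b2,b3} = {b0}; idom=b0
  b6: preds {b0,b3,b4,b5}: {b0} ∩ {b0,b2,b3} ∩ {b0,b4} ∩ {b0,b4,b5} = {b0}; idom=b0

idom(b4) = b0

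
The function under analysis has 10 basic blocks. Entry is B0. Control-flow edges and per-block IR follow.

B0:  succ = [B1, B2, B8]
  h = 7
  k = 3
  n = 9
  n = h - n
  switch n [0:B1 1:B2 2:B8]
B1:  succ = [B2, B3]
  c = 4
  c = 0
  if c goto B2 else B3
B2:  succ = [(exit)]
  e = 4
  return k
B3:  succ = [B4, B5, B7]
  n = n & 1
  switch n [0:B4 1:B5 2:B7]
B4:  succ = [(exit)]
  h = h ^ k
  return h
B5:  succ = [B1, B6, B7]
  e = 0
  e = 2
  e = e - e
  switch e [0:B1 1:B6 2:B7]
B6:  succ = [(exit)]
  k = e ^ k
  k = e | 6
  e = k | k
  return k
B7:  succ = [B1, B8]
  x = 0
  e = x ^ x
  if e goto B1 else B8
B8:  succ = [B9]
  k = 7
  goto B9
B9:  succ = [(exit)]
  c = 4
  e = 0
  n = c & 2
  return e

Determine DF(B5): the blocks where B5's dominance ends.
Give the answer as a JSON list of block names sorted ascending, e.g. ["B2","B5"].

Answer: ["B1", "B7"]

Analysis:
idom tree: B1←B0 B2←B0 B3←B1 B4←B3 B5←B3 B6←B5 B7←B3 B8←B0 B9←B8
Join-block Dom:
  B1: preds {B0,B5,B7}: {B0} ∩ {B0,B1,B3,B5} ∩ {B0,B1,B3,B7} = {B0}; idom=B0
  B2: preds {B0,B1}: {B0} ∩ {B0,B1} = {B0}; idom=B0
  B7: preds {B3,B5}: {B0,B1,B3} ∩ {B0,B1,B3,B5} = {B0,B1,B3}; idom=B3
  B8: preds {B0,B7}: {B0} ∩ {B0,B1,B3,B7} = {B0}; idom=B0

DF derivation:
  B1←B0: walk · to B0
  B1←B5: walk B5→B3→B1 to B0
  B1←B7: walk B7→B3→B1 to B0
  B2←B0: walk · to B0
  B2←B1: walk B1 to B0
  B7←B3: walk · to B3
  B7←B5: walk B5 to B3
  B8←B0: walk · to B0
  B8←B7: walk B7→B3→B1 to B0
  B0: DF=∅
  B1: DF={B1,B2,B8}
  B2: DF=∅
  B3: DF={B1,B8}
  B4: DF=∅
  B5: DF={B1,B7}
  B6: DF=∅
  B7: DF={B1,B8}
  B8: DF=∅
  B9: DF=∅

DF(B5) = ["B1", "B7"]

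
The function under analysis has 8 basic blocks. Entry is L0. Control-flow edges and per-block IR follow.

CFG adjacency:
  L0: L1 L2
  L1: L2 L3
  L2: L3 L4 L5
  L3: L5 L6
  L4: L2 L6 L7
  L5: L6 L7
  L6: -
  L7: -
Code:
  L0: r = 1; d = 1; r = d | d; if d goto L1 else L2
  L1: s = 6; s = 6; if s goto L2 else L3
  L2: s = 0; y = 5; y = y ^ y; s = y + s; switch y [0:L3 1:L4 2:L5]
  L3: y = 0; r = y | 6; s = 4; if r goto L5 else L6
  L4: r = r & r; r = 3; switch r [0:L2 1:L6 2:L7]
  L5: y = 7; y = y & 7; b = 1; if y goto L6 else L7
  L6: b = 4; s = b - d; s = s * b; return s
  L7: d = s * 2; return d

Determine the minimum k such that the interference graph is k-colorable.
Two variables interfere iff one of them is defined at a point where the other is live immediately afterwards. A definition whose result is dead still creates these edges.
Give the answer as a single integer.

Answer: 4

Working:
Per-block:
  L0: def={d,r} ue=∅
  L1: def={s} ue=∅
  L2: def={s,y} ue=∅
  L3: def={r,s,y} ue=∅
  L4: def={r} ue={r}
  L5: def={b,y} ue=∅
  L6: def={b,s} ue={d}
  L7: def={d} ue={s}

Backward fixpoint:
  L0: in=∅ out={d,r}
  L1: in={d,r} out={d,r}
  L2: in={d,r} out={d,r,s}
  L3: in={d} out={d,s}
  L4: in={d,r,s} out={d,r,s}
  L5: in={d,s} out={d,s}
  L6: in={d} out=∅
  L7: in={s} out=∅

Conflict graph:
  b — {d,s,y}
  d — {b,r,s,y}
  r — {d,s,y}
  s — {b,d,r,y}
  y — {b,d,r,s}

Registers:
  clique {b,d,s,y} ⇒ need ≥ 4
  4-colouring: c0={d}  c1={s}  c2={y}  c3={b,r}
  χ = 4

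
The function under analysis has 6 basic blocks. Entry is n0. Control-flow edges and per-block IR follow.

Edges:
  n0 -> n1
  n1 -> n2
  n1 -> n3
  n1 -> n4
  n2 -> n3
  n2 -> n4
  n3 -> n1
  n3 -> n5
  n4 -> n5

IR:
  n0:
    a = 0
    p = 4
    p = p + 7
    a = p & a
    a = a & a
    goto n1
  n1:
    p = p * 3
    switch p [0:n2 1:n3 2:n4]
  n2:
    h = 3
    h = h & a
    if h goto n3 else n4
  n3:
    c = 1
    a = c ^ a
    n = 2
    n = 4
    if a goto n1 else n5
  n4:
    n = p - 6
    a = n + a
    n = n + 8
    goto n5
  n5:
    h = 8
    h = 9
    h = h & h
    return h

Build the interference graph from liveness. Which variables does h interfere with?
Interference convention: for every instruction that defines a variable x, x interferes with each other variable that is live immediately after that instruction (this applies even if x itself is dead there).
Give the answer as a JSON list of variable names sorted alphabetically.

Per-block:
  n0: {a,p} / ∅
  n1: {p} / {p}
  n2: {h} / {a}
  n3: {a,c,n} / {a}
  n4: {a,n} / {a,p}
  n5: {h} / ∅

Live sets:
  live n0: ∅→{a,p}
  live n1: {a,p}→{a,p}
  live n2: {a,p}→{a,p}
  live n3: {a,p}→{a,p}
  live n4: {a,p}→∅
  live n5: ∅→∅

Interference:
  a: {c,h,n,p}
  c: {a,p}
  h: {a,p}
  n: {a,p}
  p: {a,c,h,n}

N(h) = ["a", "p"]

Answer: ["a", "p"]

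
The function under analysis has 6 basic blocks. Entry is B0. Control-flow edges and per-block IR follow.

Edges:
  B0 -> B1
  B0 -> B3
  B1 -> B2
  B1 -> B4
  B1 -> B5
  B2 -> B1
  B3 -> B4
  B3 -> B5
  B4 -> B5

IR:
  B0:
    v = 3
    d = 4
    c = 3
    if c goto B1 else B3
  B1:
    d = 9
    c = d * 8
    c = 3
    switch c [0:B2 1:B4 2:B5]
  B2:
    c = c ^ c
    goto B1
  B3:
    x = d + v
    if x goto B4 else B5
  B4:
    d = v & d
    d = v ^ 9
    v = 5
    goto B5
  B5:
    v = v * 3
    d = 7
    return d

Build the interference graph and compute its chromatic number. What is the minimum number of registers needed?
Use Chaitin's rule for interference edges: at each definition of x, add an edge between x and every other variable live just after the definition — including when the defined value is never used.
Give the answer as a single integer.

Block summaries:
  B0 def {c,d,v} use ∅
  B1 def {c,d} use ∅
  B2 def {c} use {c}
  B3 def {x} use {d,v}
  B4 def {d,v} use {d,v}
  B5 def {d,v} use {v}

Liveness:
  B0 li=∅ lo={d,v}
  B1 li={v} lo={c,d,v}
  B2 li={c,v} lo={v}
  B3 li={d,v} lo={d,v}
  B4 li={d,v} lo={v}
  B5 li={v} lo=∅

Interfere edges:
  c↔{d,v}
  d↔{c,v,x}
  v↔{c,d,x}
  x↔{d,v}

Colouring:
  {c,d,v} pairwise interfere (3-clique) ⇒ χ ≥ 3
  3-colouring: R0={d}  R1={v}  R2={c,x}
  χ = 3

Answer: 3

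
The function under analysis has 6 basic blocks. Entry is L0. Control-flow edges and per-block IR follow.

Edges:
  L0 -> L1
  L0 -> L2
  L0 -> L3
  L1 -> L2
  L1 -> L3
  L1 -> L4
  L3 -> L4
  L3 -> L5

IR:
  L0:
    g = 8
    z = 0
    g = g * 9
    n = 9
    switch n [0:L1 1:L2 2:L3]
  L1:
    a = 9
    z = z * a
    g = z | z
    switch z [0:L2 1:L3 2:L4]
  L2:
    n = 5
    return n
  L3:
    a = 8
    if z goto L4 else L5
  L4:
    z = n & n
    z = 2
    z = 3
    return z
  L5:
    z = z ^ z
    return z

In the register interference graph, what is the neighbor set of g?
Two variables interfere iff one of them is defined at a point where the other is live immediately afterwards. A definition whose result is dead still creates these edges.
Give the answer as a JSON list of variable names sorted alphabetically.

Answer: ["n", "z"]

Derivation:
Block summaries:
  L0: {g,n,z} / ∅
  L1: {a,g,z} / {z}
  L2: {n} / ∅
  L3: {a} / {z}
  L4: {z} / {n}
  L5: {z} / {z}

Live sets:
  L0 li=∅ lo={n,z}
  L1 li={n,z} lo={n,z}
  L2 li=∅ lo=∅
  L3 li={n,z} lo={n,z}
  L4 li={n} lo=∅
  L5 li={z} lo=∅

Conflict graph:
  a — {n,z}
  g — {n,z}
  n — {a,g,z}
  z — {a,g,n}

N(g) = ["n", "z"]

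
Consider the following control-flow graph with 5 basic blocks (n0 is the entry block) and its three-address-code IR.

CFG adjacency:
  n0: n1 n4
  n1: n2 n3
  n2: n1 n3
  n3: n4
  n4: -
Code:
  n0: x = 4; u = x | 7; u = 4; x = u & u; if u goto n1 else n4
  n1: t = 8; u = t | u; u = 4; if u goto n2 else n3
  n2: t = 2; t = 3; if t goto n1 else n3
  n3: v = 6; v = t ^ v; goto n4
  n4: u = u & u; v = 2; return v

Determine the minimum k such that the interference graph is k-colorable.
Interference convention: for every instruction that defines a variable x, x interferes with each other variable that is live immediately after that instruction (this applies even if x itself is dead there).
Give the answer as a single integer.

Answer: 3

Working:
def/use:
  n0 def {u,x} use ∅
  n1 def {t,u} use {u}
  n2 def {t} use ∅
  n3 def {v} use {t}
  n4 def {u,v} use {u}

Live sets:
  n0 li=∅ lo={u}
  n1 li={u} lo={t,u}
  n2 li={u} lo={t,u}
  n3 li={t,u} lo={u}
  n4 li={u} lo=∅

Conflict graph:
  t↔{u,v}
  u↔{t,v,x}
  v↔{t,u}
  x↔{u}

Colouring:
  clique {t,u,v} ⇒ need ≥ 3
  3-colouring: r0={u}  r1={t,x}  r2={v}
  χ = 3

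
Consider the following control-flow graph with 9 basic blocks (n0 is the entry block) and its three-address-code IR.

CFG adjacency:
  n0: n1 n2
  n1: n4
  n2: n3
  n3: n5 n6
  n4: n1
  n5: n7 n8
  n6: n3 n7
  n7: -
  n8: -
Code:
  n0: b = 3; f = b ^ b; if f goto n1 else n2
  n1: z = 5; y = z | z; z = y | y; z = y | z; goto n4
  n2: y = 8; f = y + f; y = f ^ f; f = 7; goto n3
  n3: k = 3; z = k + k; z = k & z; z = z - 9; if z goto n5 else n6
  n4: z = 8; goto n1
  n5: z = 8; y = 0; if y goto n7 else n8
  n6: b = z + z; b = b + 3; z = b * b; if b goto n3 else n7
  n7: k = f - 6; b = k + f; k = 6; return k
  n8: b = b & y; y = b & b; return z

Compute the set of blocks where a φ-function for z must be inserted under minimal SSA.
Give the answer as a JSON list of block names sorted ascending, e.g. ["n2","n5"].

Answer: ["n1", "n3", "n7"]

Working:
idom tree: n1←n0 n2←n0 n3←n2 n4←n1 n5←n3 n6←n3 n7←n3 n8←n5
Dom∩ at merges:
  n1: preds {n0,n4}: {n0} ∩ {n0,n1,n4} = {n0}; idom=n0
  n3: preds {n2,n6}: {n0,n2} ∩ {n0,n2,n3,n6} = {n0,n2}; idom=n2
  n7: preds {n5,n6}: {n0,n2,n3,n5} ∩ {n0,n2,n3,n6} = {n0,n2,n3}; idom=n3

DF walk-up:
  n1←n0: walk · to n0
  n1←n4: walk n4→n1 to n0
  n3←n2: walk · to n2
  n3←n6: walk n6→n3 to n2
  n7←n5: walk n5 to n3
  n7←n6: walk n6 to n3
  DF(n0)=∅
  DF(n1)={n1}
  DF(n2)=∅
  DF(n3)={n3}
  DF(n4)={n1}
  DF(n5)={n7}
  DF(n6)={n3,n7}
  DF(n7)=∅
  DF(n8)=∅

φ for z: defs {n1,n3,n4,n5,n6}
  DF⁺ = {n1,n3,n7}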